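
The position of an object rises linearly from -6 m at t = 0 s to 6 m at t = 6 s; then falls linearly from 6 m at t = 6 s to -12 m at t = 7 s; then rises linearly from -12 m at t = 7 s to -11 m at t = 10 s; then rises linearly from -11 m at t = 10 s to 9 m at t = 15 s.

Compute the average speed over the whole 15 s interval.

3.4 m/s

Average speed = (total path length)/(elapsed time); on a piecewise-linear x-t graph the path length is Σ|Δx|.
0–6 s: |Δx| = |6 − -6| = 12 m
6–7 s: |Δx| = |-12 − 6| = 18 m
7–10 s: |Δx| = |-11 − -12| = 1 m
10–15 s: |Δx| = |9 − -11| = 20 m
Total path = 51 m; average speed = 51/15 = 3.4 m/s.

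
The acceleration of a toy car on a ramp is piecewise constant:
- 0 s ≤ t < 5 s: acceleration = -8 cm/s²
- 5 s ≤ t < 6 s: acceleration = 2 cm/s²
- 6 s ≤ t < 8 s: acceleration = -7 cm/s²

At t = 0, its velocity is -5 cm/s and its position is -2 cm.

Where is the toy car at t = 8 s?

-271 cm

On each constant-a segment, Δv = aΔt and Δx = v₀Δt + ½aΔt²; chain segment to segment.
0–5 s: v starts -5 cm/s; Δx = -5·5 + ½·-8·5² = -125 cm; v ends -45 cm/s.
5–6 s: v starts -45 cm/s; Δx = -45·1 + ½·2·1² = -44 cm; v ends -43 cm/s.
6–8 s: v starts -43 cm/s; Δx = -43·2 + ½·-7·2² = -100 cm; v ends -57 cm/s.
x(8) = -2 + Σ Δx = -271 cm.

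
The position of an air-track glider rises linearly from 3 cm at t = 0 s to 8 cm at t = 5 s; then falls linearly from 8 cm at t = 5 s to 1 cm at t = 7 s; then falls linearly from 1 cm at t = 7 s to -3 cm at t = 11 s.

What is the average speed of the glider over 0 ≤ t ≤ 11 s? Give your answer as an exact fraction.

16/11 cm/s

Average speed = (total path length)/(elapsed time); on a piecewise-linear x-t graph the path length is Σ|Δx|.
0–5 s: |Δx| = |8 − 3| = 5 cm
5–7 s: |Δx| = |1 − 8| = 7 cm
7–11 s: |Δx| = |-3 − 1| = 4 cm
Total path = 16 cm; average speed = 16/11 = 16/11 cm/s.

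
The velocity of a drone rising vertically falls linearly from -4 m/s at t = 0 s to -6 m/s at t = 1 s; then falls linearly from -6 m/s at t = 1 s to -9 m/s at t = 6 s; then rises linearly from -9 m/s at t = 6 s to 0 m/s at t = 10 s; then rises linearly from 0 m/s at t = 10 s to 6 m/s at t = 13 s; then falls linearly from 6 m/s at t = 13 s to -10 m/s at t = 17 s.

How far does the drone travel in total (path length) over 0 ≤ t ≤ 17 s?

Total distance travelled is ∫|v| dt — sum the magnitudes of each area piece.
0–1 s: |½(-4 + -6)(1)| = 5 m
1–6 s: |½(-6 + -9)(5)| = 37.5 m
6–10 s: |½(-9 + 0)(4)| = 18 m
10–13 s: |½(0 + 6)(3)| = 9 m
13–17 s: v = 0 at t = 14.5 s; triangle areas 4.5 + 12.5 = 17 m
Total distance = 86.5 m

86.5 m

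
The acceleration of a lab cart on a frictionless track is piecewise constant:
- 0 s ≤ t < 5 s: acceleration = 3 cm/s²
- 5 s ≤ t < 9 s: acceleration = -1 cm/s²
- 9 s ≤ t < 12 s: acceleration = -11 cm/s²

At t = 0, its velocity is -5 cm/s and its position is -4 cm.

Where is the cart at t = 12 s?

On each constant-a segment, Δv = aΔt and Δx = v₀Δt + ½aΔt²; chain segment to segment.
0–5 s: v starts -5 cm/s; Δx = -5·5 + ½·3·5² = 12.5 cm; v ends 10 cm/s.
5–9 s: v starts 10 cm/s; Δx = 10·4 + ½·-1·4² = 32 cm; v ends 6 cm/s.
9–12 s: v starts 6 cm/s; Δx = 6·3 + ½·-11·3² = -31.5 cm; v ends -27 cm/s.
x(12) = -4 + Σ Δx = 9 cm.

9 cm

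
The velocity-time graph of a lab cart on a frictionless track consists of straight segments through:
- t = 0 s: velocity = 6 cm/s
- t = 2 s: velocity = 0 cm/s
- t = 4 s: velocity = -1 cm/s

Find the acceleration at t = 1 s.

Acceleration is the slope of the v-t graph on 0–2 s: (0 − 6)/(2 − 0) = -3 cm/s².

-3 cm/s²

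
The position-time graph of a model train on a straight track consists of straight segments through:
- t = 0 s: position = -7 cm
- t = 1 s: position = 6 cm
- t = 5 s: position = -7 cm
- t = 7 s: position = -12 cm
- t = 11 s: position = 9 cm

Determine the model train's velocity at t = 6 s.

-2.5 cm/s

Velocity is the slope of the x-t graph on 5–7 s: (-12 − -7)/(7 − 5) = -2.5 cm/s.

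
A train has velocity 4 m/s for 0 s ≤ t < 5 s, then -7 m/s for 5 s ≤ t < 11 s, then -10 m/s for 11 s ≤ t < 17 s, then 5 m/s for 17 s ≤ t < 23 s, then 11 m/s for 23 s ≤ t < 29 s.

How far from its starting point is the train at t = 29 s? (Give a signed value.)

14 m

Displacement is the signed area under the v-t curve.
0–5 s: 4 × 5 = 20 m
5–11 s: -7 × 6 = -42 m
11–17 s: -10 × 6 = -60 m
17–23 s: 5 × 6 = 30 m
23–29 s: 11 × 6 = 66 m
Net displacement = 14 m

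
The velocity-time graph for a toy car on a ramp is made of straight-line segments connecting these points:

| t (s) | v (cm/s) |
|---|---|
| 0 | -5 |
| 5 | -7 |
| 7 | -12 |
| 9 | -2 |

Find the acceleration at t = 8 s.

Acceleration is the slope of the v-t graph on 7–9 s: (-2 − -12)/(9 − 7) = 5 cm/s².

5 cm/s²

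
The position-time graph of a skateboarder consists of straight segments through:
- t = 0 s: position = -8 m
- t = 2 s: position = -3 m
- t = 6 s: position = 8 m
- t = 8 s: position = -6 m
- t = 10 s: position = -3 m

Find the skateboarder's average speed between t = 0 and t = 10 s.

3.3 m/s

Average speed = (total path length)/(elapsed time); on a piecewise-linear x-t graph the path length is Σ|Δx|.
0–2 s: |Δx| = |-3 − -8| = 5 m
2–6 s: |Δx| = |8 − -3| = 11 m
6–8 s: |Δx| = |-6 − 8| = 14 m
8–10 s: |Δx| = |-3 − -6| = 3 m
Total path = 33 m; average speed = 33/10 = 3.3 m/s.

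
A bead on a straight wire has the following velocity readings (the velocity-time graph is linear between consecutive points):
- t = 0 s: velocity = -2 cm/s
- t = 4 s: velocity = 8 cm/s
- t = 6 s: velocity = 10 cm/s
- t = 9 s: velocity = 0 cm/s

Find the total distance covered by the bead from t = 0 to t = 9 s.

46.6 cm

Total distance travelled is ∫|v| dt — sum the magnitudes of each area piece.
0–4 s: v = 0 at t = 0.8 s; triangle areas 0.8 + 12.8 = 13.6 cm
4–6 s: |½(8 + 10)(2)| = 18 cm
6–9 s: |½(10 + 0)(3)| = 15 cm
Total distance = 46.6 cm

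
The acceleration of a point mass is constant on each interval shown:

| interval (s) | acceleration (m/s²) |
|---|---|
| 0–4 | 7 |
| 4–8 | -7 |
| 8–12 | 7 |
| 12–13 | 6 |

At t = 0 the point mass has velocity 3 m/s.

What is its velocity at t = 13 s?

Δv equals the area under the a-t graph; then v = v₀ + Δv.
0–4 s: 7 × 4 = 28 m/s
4–8 s: -7 × 4 = -28 m/s
8–12 s: 7 × 4 = 28 m/s
12–13 s: 6 × 1 = 6 m/s
Δv = 34 m/s, so v(13) = 3 + (34) = 37 m/s.

37 m/s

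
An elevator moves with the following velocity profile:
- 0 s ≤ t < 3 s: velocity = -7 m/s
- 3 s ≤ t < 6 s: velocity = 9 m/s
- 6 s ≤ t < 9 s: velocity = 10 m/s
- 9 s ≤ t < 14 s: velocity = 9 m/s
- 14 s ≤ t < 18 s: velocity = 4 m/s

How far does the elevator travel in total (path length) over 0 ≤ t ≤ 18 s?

Distance (not displacement) is the total path length: add the absolute areas under v-t.
0–3 s: |-7| × 3 = 21 m
3–6 s: |9| × 3 = 27 m
6–9 s: |10| × 3 = 30 m
9–14 s: |9| × 5 = 45 m
14–18 s: |4| × 4 = 16 m
Total distance = 139 m

139 m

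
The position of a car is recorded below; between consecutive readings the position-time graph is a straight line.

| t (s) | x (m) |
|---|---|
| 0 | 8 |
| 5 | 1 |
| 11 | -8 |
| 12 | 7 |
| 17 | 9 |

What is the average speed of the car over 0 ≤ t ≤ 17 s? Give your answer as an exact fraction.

33/17 m/s

Average speed = (total path length)/(elapsed time); on a piecewise-linear x-t graph the path length is Σ|Δx|.
0–5 s: |Δx| = |1 − 8| = 7 m
5–11 s: |Δx| = |-8 − 1| = 9 m
11–12 s: |Δx| = |7 − -8| = 15 m
12–17 s: |Δx| = |9 − 7| = 2 m
Total path = 33 m; average speed = 33/17 = 33/17 m/s.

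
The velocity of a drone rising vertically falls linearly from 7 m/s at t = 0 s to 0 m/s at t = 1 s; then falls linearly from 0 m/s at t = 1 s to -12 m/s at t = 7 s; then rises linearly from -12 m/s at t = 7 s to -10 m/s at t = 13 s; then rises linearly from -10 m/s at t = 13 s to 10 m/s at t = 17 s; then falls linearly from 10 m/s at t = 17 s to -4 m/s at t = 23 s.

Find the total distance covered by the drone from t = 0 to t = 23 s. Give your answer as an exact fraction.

2105/14 m

Total distance travelled is ∫|v| dt — sum the magnitudes of each area piece.
0–1 s: |½(7 + 0)(1)| = 3.5 m
1–7 s: |½(0 + -12)(6)| = 36 m
7–13 s: |½(-12 + -10)(6)| = 66 m
13–17 s: v = 0 at t = 15 s; triangle areas 10 + 10 = 20 m
17–23 s: v = 0 at t = 149/7 s; triangle areas 150/7 + 24/7 = 174/7 m
Total distance = 2105/14 m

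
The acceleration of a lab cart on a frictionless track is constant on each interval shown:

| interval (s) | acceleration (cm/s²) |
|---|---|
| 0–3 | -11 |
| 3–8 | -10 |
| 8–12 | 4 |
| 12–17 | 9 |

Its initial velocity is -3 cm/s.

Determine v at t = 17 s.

Δv equals the area under the a-t graph; then v = v₀ + Δv.
0–3 s: -11 × 3 = -33 cm/s
3–8 s: -10 × 5 = -50 cm/s
8–12 s: 4 × 4 = 16 cm/s
12–17 s: 9 × 5 = 45 cm/s
Δv = -22 cm/s, so v(17) = -3 + (-22) = -25 cm/s.

-25 cm/s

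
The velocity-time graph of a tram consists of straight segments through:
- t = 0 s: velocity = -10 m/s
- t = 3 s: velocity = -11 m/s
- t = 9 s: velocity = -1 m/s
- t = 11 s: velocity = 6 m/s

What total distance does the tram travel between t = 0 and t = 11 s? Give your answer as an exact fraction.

1019/14 m

Distance (not displacement) is the total path length: add the absolute areas under v-t.
0–3 s: |½(-10 + -11)(3)| = 31.5 m
3–9 s: |½(-11 + -1)(6)| = 36 m
9–11 s: v = 0 at t = 65/7 s; triangle areas 1/7 + 36/7 = 37/7 m
Total distance = 1019/14 m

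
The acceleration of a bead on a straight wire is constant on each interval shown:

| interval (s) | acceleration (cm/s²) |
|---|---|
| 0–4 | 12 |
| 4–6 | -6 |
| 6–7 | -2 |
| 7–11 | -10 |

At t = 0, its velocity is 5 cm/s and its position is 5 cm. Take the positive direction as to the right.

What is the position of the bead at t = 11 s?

On each constant-a segment, Δv = aΔt and Δx = v₀Δt + ½aΔt²; chain segment to segment.
0–4 s: v starts 5 cm/s; Δx = 5·4 + ½·12·4² = 116 cm; v ends 53 cm/s.
4–6 s: v starts 53 cm/s; Δx = 53·2 + ½·-6·2² = 94 cm; v ends 41 cm/s.
6–7 s: v starts 41 cm/s; Δx = 41·1 + ½·-2·1² = 40 cm; v ends 39 cm/s.
7–11 s: v starts 39 cm/s; Δx = 39·4 + ½·-10·4² = 76 cm; v ends -1 cm/s.
x(11) = 5 + Σ Δx = 331 cm.

331 cm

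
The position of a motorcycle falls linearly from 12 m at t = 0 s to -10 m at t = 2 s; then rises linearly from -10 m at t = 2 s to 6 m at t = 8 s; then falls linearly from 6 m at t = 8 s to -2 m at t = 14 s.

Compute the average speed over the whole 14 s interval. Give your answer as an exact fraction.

Average speed = (total path length)/(elapsed time); on a piecewise-linear x-t graph the path length is Σ|Δx|.
0–2 s: |Δx| = |-10 − 12| = 22 m
2–8 s: |Δx| = |6 − -10| = 16 m
8–14 s: |Δx| = |-2 − 6| = 8 m
Total path = 46 m; average speed = 46/14 = 23/7 m/s.

23/7 m/s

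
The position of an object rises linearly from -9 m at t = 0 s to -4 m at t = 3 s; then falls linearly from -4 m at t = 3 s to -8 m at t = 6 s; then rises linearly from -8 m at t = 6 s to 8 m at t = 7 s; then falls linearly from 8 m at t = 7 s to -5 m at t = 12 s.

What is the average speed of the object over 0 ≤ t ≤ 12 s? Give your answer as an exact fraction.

Average speed = (total path length)/(elapsed time); on a piecewise-linear x-t graph the path length is Σ|Δx|.
0–3 s: |Δx| = |-4 − -9| = 5 m
3–6 s: |Δx| = |-8 − -4| = 4 m
6–7 s: |Δx| = |8 − -8| = 16 m
7–12 s: |Δx| = |-5 − 8| = 13 m
Total path = 38 m; average speed = 38/12 = 19/6 m/s.

19/6 m/s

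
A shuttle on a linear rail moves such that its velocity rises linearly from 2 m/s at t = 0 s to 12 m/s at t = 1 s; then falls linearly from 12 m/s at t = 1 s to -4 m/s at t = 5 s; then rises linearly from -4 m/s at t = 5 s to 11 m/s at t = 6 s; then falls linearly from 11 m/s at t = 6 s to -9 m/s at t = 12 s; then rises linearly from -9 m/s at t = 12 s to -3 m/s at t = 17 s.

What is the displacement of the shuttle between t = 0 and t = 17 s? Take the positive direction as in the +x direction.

Net displacement equals the area under the velocity-time graph (areas below the axis count negative).
0–1 s: ½(2 + 12)(1) = 7 m
1–5 s: ½(12 + -4)(4) = 16 m
5–6 s: ½(-4 + 11)(1) = 3.5 m
6–12 s: ½(11 + -9)(6) = 6 m
12–17 s: ½(-9 + -3)(5) = -30 m
Net displacement = 2.5 m

2.5 m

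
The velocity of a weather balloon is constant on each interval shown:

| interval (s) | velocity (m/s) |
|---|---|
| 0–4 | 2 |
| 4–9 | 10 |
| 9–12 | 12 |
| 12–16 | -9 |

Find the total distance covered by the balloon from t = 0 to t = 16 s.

Distance (not displacement) is the total path length: add the absolute areas under v-t.
0–4 s: |2| × 4 = 8 m
4–9 s: |10| × 5 = 50 m
9–12 s: |12| × 3 = 36 m
12–16 s: |-9| × 4 = 36 m
Total distance = 130 m

130 m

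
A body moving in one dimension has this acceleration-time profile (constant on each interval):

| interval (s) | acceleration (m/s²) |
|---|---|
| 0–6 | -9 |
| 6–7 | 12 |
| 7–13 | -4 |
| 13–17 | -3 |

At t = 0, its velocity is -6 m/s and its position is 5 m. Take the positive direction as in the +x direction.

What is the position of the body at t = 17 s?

-919 m

On each constant-a segment, Δv = aΔt and Δx = v₀Δt + ½aΔt²; chain segment to segment.
0–6 s: v starts -6 m/s; Δx = -6·6 + ½·-9·6² = -198 m; v ends -60 m/s.
6–7 s: v starts -60 m/s; Δx = -60·1 + ½·12·1² = -54 m; v ends -48 m/s.
7–13 s: v starts -48 m/s; Δx = -48·6 + ½·-4·6² = -360 m; v ends -72 m/s.
13–17 s: v starts -72 m/s; Δx = -72·4 + ½·-3·4² = -312 m; v ends -84 m/s.
x(17) = 5 + Σ Δx = -919 m.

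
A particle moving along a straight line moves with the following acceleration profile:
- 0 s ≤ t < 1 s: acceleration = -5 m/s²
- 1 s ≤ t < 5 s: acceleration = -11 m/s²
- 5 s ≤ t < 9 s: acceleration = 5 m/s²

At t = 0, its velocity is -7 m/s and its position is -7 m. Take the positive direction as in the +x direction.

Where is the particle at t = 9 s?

-336.5 m

On each constant-a segment, Δv = aΔt and Δx = v₀Δt + ½aΔt²; chain segment to segment.
0–1 s: v starts -7 m/s; Δx = -7·1 + ½·-5·1² = -9.5 m; v ends -12 m/s.
1–5 s: v starts -12 m/s; Δx = -12·4 + ½·-11·4² = -136 m; v ends -56 m/s.
5–9 s: v starts -56 m/s; Δx = -56·4 + ½·5·4² = -184 m; v ends -36 m/s.
x(9) = -7 + Σ Δx = -336.5 m.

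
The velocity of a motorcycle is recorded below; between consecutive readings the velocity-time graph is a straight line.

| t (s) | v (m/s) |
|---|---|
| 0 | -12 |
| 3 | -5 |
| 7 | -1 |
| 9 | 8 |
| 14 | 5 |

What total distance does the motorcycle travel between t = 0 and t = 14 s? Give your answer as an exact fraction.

695/9 m

Total distance travelled is ∫|v| dt — sum the magnitudes of each area piece.
0–3 s: |½(-12 + -5)(3)| = 25.5 m
3–7 s: |½(-5 + -1)(4)| = 12 m
7–9 s: v = 0 at t = 65/9 s; triangle areas 1/9 + 64/9 = 65/9 m
9–14 s: |½(8 + 5)(5)| = 32.5 m
Total distance = 695/9 m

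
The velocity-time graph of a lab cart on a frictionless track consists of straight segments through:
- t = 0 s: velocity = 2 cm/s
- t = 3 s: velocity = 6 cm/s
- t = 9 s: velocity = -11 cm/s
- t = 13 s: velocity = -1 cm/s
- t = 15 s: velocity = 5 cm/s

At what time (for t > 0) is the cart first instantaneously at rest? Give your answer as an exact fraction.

v changes sign on 3–9 s (from 6 to -11); the graph is linear there, so v = 0 at t = 3 + (-6)·(9 − 3)/(-11 − 6) = 87/17 s.

t = 87/17 s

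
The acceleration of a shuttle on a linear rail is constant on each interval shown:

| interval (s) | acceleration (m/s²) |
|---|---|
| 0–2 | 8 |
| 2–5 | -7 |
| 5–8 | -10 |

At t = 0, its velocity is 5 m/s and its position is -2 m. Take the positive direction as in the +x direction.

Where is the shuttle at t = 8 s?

On each constant-a segment, Δv = aΔt and Δx = v₀Δt + ½aΔt²; chain segment to segment.
0–2 s: v starts 5 m/s; Δx = 5·2 + ½·8·2² = 26 m; v ends 21 m/s.
2–5 s: v starts 21 m/s; Δx = 21·3 + ½·-7·3² = 31.5 m; v ends 0 m/s.
5–8 s: v starts 0 m/s; Δx = 0·3 + ½·-10·3² = -45 m; v ends -30 m/s.
x(8) = -2 + Σ Δx = 10.5 m.

10.5 m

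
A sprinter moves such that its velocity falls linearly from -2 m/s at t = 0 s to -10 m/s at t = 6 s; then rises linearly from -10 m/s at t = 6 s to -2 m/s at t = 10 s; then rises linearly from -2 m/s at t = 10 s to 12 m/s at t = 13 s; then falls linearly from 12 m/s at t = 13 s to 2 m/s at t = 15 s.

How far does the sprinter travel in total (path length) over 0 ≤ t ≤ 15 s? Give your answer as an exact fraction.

629/7 m

Distance (not displacement) is the total path length: add the absolute areas under v-t.
0–6 s: |½(-2 + -10)(6)| = 36 m
6–10 s: |½(-10 + -2)(4)| = 24 m
10–13 s: v = 0 at t = 73/7 s; triangle areas 3/7 + 108/7 = 111/7 m
13–15 s: |½(12 + 2)(2)| = 14 m
Total distance = 629/7 m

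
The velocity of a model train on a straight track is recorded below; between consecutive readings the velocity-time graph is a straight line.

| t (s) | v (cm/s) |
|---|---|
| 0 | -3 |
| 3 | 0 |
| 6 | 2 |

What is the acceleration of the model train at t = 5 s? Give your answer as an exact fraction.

Acceleration is the slope of the v-t graph on 3–6 s: (2 − 0)/(6 − 3) = 2/3 cm/s².

2/3 cm/s²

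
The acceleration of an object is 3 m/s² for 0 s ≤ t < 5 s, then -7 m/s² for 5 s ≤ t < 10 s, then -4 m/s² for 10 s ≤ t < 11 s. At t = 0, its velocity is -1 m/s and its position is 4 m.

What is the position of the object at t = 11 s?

-4 m

On each constant-a segment, Δv = aΔt and Δx = v₀Δt + ½aΔt²; chain segment to segment.
0–5 s: v starts -1 m/s; Δx = -1·5 + ½·3·5² = 32.5 m; v ends 14 m/s.
5–10 s: v starts 14 m/s; Δx = 14·5 + ½·-7·5² = -17.5 m; v ends -21 m/s.
10–11 s: v starts -21 m/s; Δx = -21·1 + ½·-4·1² = -23 m; v ends -25 m/s.
x(11) = 4 + Σ Δx = -4 m.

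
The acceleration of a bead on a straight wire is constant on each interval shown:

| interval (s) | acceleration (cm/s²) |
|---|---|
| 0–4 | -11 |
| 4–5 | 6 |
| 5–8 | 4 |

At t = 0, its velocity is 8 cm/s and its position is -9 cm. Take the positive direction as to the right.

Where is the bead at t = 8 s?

-170 cm

On each constant-a segment, Δv = aΔt and Δx = v₀Δt + ½aΔt²; chain segment to segment.
0–4 s: v starts 8 cm/s; Δx = 8·4 + ½·-11·4² = -56 cm; v ends -36 cm/s.
4–5 s: v starts -36 cm/s; Δx = -36·1 + ½·6·1² = -33 cm; v ends -30 cm/s.
5–8 s: v starts -30 cm/s; Δx = -30·3 + ½·4·3² = -72 cm; v ends -18 cm/s.
x(8) = -9 + Σ Δx = -170 cm.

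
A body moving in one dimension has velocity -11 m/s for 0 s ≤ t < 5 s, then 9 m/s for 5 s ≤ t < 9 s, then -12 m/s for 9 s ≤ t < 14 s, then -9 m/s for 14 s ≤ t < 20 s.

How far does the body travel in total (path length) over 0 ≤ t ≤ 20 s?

205 m

Distance (not displacement) is the total path length: add the absolute areas under v-t.
0–5 s: |-11| × 5 = 55 m
5–9 s: |9| × 4 = 36 m
9–14 s: |-12| × 5 = 60 m
14–20 s: |-9| × 6 = 54 m
Total distance = 205 m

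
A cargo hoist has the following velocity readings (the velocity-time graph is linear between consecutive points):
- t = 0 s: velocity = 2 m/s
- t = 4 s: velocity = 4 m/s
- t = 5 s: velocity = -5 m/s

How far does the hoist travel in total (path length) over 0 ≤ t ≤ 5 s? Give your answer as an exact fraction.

Total distance travelled is ∫|v| dt — sum the magnitudes of each area piece.
0–4 s: |½(2 + 4)(4)| = 12 m
4–5 s: v = 0 at t = 40/9 s; triangle areas 8/9 + 25/18 = 41/18 m
Total distance = 257/18 m

257/18 m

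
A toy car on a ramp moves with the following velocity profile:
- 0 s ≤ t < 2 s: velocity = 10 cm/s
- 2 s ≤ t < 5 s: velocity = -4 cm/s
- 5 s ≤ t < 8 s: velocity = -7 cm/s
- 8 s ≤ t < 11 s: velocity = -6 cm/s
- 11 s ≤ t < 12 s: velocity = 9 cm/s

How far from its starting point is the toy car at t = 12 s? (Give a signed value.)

Net displacement equals the area under the velocity-time graph (areas below the axis count negative).
0–2 s: 10 × 2 = 20 cm
2–5 s: -4 × 3 = -12 cm
5–8 s: -7 × 3 = -21 cm
8–11 s: -6 × 3 = -18 cm
11–12 s: 9 × 1 = 9 cm
Net displacement = -22 cm

-22 cm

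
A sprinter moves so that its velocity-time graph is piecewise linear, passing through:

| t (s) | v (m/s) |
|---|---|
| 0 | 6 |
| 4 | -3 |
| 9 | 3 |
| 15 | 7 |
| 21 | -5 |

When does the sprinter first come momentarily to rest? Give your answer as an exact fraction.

t = 8/3 s

v changes sign on 0–4 s (from 6 to -3); the graph is linear there, so v = 0 at t = 0 + (-6)·(4 − 0)/(-3 − 6) = 8/3 s.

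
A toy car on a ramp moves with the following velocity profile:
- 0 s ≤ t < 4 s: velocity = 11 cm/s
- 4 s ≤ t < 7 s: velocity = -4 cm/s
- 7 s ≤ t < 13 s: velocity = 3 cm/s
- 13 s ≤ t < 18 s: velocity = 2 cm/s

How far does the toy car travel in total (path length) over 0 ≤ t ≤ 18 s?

Distance (not displacement) is the total path length: add the absolute areas under v-t.
0–4 s: |11| × 4 = 44 cm
4–7 s: |-4| × 3 = 12 cm
7–13 s: |3| × 6 = 18 cm
13–18 s: |2| × 5 = 10 cm
Total distance = 84 cm

84 cm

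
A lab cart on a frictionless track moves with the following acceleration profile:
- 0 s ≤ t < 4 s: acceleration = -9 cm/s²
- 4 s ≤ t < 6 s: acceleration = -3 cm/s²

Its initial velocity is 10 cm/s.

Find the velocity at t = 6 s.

Δv equals the area under the a-t graph; then v = v₀ + Δv.
0–4 s: -9 × 4 = -36 cm/s
4–6 s: -3 × 2 = -6 cm/s
Δv = -42 cm/s, so v(6) = 10 + (-42) = -32 cm/s.

-32 cm/s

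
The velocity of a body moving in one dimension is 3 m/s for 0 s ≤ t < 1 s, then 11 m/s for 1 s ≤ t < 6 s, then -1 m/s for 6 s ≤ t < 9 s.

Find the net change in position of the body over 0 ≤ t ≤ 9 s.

55 m

Net displacement equals the area under the velocity-time graph (areas below the axis count negative).
0–1 s: 3 × 1 = 3 m
1–6 s: 11 × 5 = 55 m
6–9 s: -1 × 3 = -3 m
Net displacement = 55 m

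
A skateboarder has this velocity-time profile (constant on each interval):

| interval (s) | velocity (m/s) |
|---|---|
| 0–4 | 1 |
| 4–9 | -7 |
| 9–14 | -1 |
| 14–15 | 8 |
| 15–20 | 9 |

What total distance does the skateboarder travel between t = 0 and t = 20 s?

Total distance travelled is ∫|v| dt — sum the magnitudes of each area piece.
0–4 s: |1| × 4 = 4 m
4–9 s: |-7| × 5 = 35 m
9–14 s: |-1| × 5 = 5 m
14–15 s: |8| × 1 = 8 m
15–20 s: |9| × 5 = 45 m
Total distance = 97 m

97 m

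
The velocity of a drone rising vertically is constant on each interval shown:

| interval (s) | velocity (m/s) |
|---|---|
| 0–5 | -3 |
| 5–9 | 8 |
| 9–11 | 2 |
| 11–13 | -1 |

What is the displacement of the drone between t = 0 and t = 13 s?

19 m

Displacement is the signed area under the v-t curve.
0–5 s: -3 × 5 = -15 m
5–9 s: 8 × 4 = 32 m
9–11 s: 2 × 2 = 4 m
11–13 s: -1 × 2 = -2 m
Net displacement = 19 m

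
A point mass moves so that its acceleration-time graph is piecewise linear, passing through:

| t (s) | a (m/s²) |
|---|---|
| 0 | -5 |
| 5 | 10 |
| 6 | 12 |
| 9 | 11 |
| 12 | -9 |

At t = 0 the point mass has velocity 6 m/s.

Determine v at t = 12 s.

67 m/s

Δv equals the area under the a-t graph; then v = v₀ + Δv.
0–5 s: ½(-5 + 10)(5) = 12.5 m/s
5–6 s: ½(10 + 12)(1) = 11 m/s
6–9 s: ½(12 + 11)(3) = 34.5 m/s
9–12 s: ½(11 + -9)(3) = 3 m/s
Δv = 61 m/s, so v(12) = 6 + (61) = 67 m/s.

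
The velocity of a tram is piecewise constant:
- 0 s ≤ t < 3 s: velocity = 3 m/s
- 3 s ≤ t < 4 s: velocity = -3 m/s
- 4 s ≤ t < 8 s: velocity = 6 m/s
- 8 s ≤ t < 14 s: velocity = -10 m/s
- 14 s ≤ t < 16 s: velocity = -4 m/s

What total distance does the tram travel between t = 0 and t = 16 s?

104 m

Total distance travelled is ∫|v| dt — sum the magnitudes of each area piece.
0–3 s: |3| × 3 = 9 m
3–4 s: |-3| × 1 = 3 m
4–8 s: |6| × 4 = 24 m
8–14 s: |-10| × 6 = 60 m
14–16 s: |-4| × 2 = 8 m
Total distance = 104 m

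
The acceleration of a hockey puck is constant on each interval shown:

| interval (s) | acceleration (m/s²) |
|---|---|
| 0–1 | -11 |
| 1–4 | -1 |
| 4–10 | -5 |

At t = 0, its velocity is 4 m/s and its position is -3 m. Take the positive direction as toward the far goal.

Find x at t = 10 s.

-180 m

On each constant-a segment, Δv = aΔt and Δx = v₀Δt + ½aΔt²; chain segment to segment.
0–1 s: v starts 4 m/s; Δx = 4·1 + ½·-11·1² = -1.5 m; v ends -7 m/s.
1–4 s: v starts -7 m/s; Δx = -7·3 + ½·-1·3² = -25.5 m; v ends -10 m/s.
4–10 s: v starts -10 m/s; Δx = -10·6 + ½·-5·6² = -150 m; v ends -40 m/s.
x(10) = -3 + Σ Δx = -180 m.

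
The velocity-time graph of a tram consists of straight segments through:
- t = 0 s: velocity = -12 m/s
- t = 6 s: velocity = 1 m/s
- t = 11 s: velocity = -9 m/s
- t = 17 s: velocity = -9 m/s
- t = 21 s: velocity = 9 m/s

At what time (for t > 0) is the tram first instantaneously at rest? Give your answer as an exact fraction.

t = 72/13 s

v changes sign on 0–6 s (from -12 to 1); the graph is linear there, so v = 0 at t = 0 + (12)·(6 − 0)/(1 − -12) = 72/13 s.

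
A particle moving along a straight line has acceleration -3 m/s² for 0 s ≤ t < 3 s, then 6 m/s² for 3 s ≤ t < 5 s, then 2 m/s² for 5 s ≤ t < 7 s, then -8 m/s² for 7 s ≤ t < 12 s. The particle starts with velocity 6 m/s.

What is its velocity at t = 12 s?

Δv equals the area under the a-t graph; then v = v₀ + Δv.
0–3 s: -3 × 3 = -9 m/s
3–5 s: 6 × 2 = 12 m/s
5–7 s: 2 × 2 = 4 m/s
7–12 s: -8 × 5 = -40 m/s
Δv = -33 m/s, so v(12) = 6 + (-33) = -27 m/s.

-27 m/s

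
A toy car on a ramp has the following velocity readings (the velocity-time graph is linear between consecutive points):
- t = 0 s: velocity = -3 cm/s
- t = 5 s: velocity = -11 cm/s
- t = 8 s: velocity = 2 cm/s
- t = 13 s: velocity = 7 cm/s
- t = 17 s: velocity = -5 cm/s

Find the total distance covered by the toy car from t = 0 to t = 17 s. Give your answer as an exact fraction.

Distance (not displacement) is the total path length: add the absolute areas under v-t.
0–5 s: |½(-3 + -11)(5)| = 35 cm
5–8 s: v = 0 at t = 98/13 s; triangle areas 363/26 + 6/13 = 375/26 cm
8–13 s: |½(2 + 7)(5)| = 22.5 cm
13–17 s: v = 0 at t = 46/3 s; triangle areas 49/6 + 25/6 = 37/3 cm
Total distance = 3286/39 cm

3286/39 cm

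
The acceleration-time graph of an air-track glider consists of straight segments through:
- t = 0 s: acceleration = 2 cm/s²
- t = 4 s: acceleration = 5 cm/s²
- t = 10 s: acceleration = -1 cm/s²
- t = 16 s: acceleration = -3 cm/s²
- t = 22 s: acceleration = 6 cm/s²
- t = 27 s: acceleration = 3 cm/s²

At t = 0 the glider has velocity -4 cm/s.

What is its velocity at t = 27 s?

41.5 cm/s

Δv equals the area under the a-t graph; then v = v₀ + Δv.
0–4 s: ½(2 + 5)(4) = 14 cm/s
4–10 s: ½(5 + -1)(6) = 12 cm/s
10–16 s: ½(-1 + -3)(6) = -12 cm/s
16–22 s: ½(-3 + 6)(6) = 9 cm/s
22–27 s: ½(6 + 3)(5) = 22.5 cm/s
Δv = 45.5 cm/s, so v(27) = -4 + (45.5) = 41.5 cm/s.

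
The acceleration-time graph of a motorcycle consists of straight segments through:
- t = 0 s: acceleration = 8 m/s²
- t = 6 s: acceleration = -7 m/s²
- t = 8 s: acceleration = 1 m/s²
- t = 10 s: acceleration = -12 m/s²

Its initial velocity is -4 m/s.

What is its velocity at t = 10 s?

-18 m/s

Δv equals the area under the a-t graph; then v = v₀ + Δv.
0–6 s: ½(8 + -7)(6) = 3 m/s
6–8 s: ½(-7 + 1)(2) = -6 m/s
8–10 s: ½(1 + -12)(2) = -11 m/s
Δv = -14 m/s, so v(10) = -4 + (-14) = -18 m/s.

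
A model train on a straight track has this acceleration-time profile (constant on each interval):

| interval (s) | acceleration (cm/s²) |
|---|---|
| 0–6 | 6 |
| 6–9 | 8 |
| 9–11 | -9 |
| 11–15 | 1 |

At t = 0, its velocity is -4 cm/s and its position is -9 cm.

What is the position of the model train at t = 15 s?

On each constant-a segment, Δv = aΔt and Δx = v₀Δt + ½aΔt²; chain segment to segment.
0–6 s: v starts -4 cm/s; Δx = -4·6 + ½·6·6² = 84 cm; v ends 32 cm/s.
6–9 s: v starts 32 cm/s; Δx = 32·3 + ½·8·3² = 132 cm; v ends 56 cm/s.
9–11 s: v starts 56 cm/s; Δx = 56·2 + ½·-9·2² = 94 cm; v ends 38 cm/s.
11–15 s: v starts 38 cm/s; Δx = 38·4 + ½·1·4² = 160 cm; v ends 42 cm/s.
x(15) = -9 + Σ Δx = 461 cm.

461 cm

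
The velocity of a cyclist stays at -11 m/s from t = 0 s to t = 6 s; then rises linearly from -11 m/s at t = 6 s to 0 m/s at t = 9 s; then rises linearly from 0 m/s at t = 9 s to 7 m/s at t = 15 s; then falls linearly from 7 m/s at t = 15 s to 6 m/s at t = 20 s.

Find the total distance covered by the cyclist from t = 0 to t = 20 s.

136 m

Total distance travelled is ∫|v| dt — sum the magnitudes of each area piece.
0–6 s: |-11| × 6 = 66 m
6–9 s: |½(-11 + 0)(3)| = 16.5 m
9–15 s: |½(0 + 7)(6)| = 21 m
15–20 s: |½(7 + 6)(5)| = 32.5 m
Total distance = 136 m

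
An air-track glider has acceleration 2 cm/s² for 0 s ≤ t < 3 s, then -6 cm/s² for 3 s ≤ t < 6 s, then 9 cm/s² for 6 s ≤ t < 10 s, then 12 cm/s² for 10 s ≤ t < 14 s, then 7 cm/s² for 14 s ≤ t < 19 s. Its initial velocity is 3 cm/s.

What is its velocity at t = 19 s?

110 cm/s

Δv equals the area under the a-t graph; then v = v₀ + Δv.
0–3 s: 2 × 3 = 6 cm/s
3–6 s: -6 × 3 = -18 cm/s
6–10 s: 9 × 4 = 36 cm/s
10–14 s: 12 × 4 = 48 cm/s
14–19 s: 7 × 5 = 35 cm/s
Δv = 107 cm/s, so v(19) = 3 + (107) = 110 cm/s.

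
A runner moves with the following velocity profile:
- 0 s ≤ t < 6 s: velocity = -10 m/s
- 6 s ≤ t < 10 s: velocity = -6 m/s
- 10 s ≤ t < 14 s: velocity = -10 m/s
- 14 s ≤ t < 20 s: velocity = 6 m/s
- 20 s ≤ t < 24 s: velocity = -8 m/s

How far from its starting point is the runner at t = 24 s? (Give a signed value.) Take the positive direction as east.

Displacement is the signed area under the v-t curve.
0–6 s: -10 × 6 = -60 m
6–10 s: -6 × 4 = -24 m
10–14 s: -10 × 4 = -40 m
14–20 s: 6 × 6 = 36 m
20–24 s: -8 × 4 = -32 m
Net displacement = -120 m

-120 m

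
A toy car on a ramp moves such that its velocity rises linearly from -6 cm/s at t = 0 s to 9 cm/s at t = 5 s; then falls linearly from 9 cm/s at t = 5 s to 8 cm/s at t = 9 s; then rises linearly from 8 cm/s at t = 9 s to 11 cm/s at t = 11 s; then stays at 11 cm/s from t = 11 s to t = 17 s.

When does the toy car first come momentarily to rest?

t = 2 s

v changes sign on 0–5 s (from -6 to 9); the graph is linear there, so v = 0 at t = 0 + (6)·(5 − 0)/(9 − -6) = 2 s.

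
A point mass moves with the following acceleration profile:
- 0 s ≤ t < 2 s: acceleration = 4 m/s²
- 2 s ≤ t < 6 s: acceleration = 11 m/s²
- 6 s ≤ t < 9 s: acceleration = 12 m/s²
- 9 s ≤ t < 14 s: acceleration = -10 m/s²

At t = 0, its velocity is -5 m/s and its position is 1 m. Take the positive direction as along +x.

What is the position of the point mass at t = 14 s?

On each constant-a segment, Δv = aΔt and Δx = v₀Δt + ½aΔt²; chain segment to segment.
0–2 s: v starts -5 m/s; Δx = -5·2 + ½·4·2² = -2 m; v ends 3 m/s.
2–6 s: v starts 3 m/s; Δx = 3·4 + ½·11·4² = 100 m; v ends 47 m/s.
6–9 s: v starts 47 m/s; Δx = 47·3 + ½·12·3² = 195 m; v ends 83 m/s.
9–14 s: v starts 83 m/s; Δx = 83·5 + ½·-10·5² = 290 m; v ends 33 m/s.
x(14) = 1 + Σ Δx = 584 m.

584 m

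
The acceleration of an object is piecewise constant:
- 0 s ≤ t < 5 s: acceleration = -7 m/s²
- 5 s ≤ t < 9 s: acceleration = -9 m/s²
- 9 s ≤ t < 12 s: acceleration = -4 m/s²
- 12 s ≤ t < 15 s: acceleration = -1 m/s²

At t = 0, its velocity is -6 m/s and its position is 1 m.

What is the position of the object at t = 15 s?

On each constant-a segment, Δv = aΔt and Δx = v₀Δt + ½aΔt²; chain segment to segment.
0–5 s: v starts -6 m/s; Δx = -6·5 + ½·-7·5² = -117.5 m; v ends -41 m/s.
5–9 s: v starts -41 m/s; Δx = -41·4 + ½·-9·4² = -236 m; v ends -77 m/s.
9–12 s: v starts -77 m/s; Δx = -77·3 + ½·-4·3² = -249 m; v ends -89 m/s.
12–15 s: v starts -89 m/s; Δx = -89·3 + ½·-1·3² = -271.5 m; v ends -92 m/s.
x(15) = 1 + Σ Δx = -873 m.

-873 m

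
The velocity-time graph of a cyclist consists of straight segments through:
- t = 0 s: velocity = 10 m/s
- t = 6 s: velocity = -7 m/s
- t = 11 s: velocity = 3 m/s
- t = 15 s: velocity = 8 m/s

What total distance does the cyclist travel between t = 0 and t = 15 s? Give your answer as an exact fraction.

2135/34 m

Distance (not displacement) is the total path length: add the absolute areas under v-t.
0–6 s: v = 0 at t = 60/17 s; triangle areas 300/17 + 147/17 = 447/17 m
6–11 s: v = 0 at t = 9.5 s; triangle areas 12.25 + 2.25 = 14.5 m
11–15 s: |½(3 + 8)(4)| = 22 m
Total distance = 2135/34 m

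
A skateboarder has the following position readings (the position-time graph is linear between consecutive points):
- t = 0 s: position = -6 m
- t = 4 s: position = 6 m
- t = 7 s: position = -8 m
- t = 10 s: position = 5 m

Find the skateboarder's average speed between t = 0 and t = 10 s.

Average speed = (total path length)/(elapsed time); on a piecewise-linear x-t graph the path length is Σ|Δx|.
0–4 s: |Δx| = |6 − -6| = 12 m
4–7 s: |Δx| = |-8 − 6| = 14 m
7–10 s: |Δx| = |5 − -8| = 13 m
Total path = 39 m; average speed = 39/10 = 3.9 m/s.

3.9 m/s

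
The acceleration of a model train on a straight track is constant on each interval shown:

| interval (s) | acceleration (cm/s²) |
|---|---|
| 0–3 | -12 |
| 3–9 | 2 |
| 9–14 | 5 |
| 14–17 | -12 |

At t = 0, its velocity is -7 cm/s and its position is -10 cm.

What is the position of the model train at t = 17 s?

-471.5 cm

On each constant-a segment, Δv = aΔt and Δx = v₀Δt + ½aΔt²; chain segment to segment.
0–3 s: v starts -7 cm/s; Δx = -7·3 + ½·-12·3² = -75 cm; v ends -43 cm/s.
3–9 s: v starts -43 cm/s; Δx = -43·6 + ½·2·6² = -222 cm; v ends -31 cm/s.
9–14 s: v starts -31 cm/s; Δx = -31·5 + ½·5·5² = -92.5 cm; v ends -6 cm/s.
14–17 s: v starts -6 cm/s; Δx = -6·3 + ½·-12·3² = -72 cm; v ends -42 cm/s.
x(17) = -10 + Σ Δx = -471.5 cm.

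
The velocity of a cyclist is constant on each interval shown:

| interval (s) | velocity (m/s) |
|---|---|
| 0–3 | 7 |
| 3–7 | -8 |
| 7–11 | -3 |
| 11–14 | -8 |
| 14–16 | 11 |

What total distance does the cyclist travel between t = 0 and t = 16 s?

111 m

Distance (not displacement) is the total path length: add the absolute areas under v-t.
0–3 s: |7| × 3 = 21 m
3–7 s: |-8| × 4 = 32 m
7–11 s: |-3| × 4 = 12 m
11–14 s: |-8| × 3 = 24 m
14–16 s: |11| × 2 = 22 m
Total distance = 111 m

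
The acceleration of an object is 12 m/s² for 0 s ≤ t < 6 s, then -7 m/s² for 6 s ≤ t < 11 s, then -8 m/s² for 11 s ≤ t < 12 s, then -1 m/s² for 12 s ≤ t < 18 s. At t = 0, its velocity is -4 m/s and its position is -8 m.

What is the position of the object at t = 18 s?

597.5 m

On each constant-a segment, Δv = aΔt and Δx = v₀Δt + ½aΔt²; chain segment to segment.
0–6 s: v starts -4 m/s; Δx = -4·6 + ½·12·6² = 192 m; v ends 68 m/s.
6–11 s: v starts 68 m/s; Δx = 68·5 + ½·-7·5² = 252.5 m; v ends 33 m/s.
11–12 s: v starts 33 m/s; Δx = 33·1 + ½·-8·1² = 29 m; v ends 25 m/s.
12–18 s: v starts 25 m/s; Δx = 25·6 + ½·-1·6² = 132 m; v ends 19 m/s.
x(18) = -8 + Σ Δx = 597.5 m.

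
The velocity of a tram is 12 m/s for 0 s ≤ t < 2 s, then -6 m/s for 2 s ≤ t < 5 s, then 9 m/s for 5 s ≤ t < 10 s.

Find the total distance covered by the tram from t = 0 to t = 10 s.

87 m

Distance (not displacement) is the total path length: add the absolute areas under v-t.
0–2 s: |12| × 2 = 24 m
2–5 s: |-6| × 3 = 18 m
5–10 s: |9| × 5 = 45 m
Total distance = 87 m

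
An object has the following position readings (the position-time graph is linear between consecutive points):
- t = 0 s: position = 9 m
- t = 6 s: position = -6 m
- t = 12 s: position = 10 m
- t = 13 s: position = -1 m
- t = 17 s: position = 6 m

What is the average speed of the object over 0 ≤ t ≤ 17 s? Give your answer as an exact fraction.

Average speed = (total path length)/(elapsed time); on a piecewise-linear x-t graph the path length is Σ|Δx|.
0–6 s: |Δx| = |-6 − 9| = 15 m
6–12 s: |Δx| = |10 − -6| = 16 m
12–13 s: |Δx| = |-1 − 10| = 11 m
13–17 s: |Δx| = |6 − -1| = 7 m
Total path = 49 m; average speed = 49/17 = 49/17 m/s.

49/17 m/s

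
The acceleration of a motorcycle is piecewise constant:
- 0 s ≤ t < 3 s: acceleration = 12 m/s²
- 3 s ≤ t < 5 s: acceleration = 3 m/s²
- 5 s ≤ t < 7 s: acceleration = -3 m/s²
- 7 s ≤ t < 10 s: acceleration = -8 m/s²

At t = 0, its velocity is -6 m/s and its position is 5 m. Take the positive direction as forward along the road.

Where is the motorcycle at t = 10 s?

On each constant-a segment, Δv = aΔt and Δx = v₀Δt + ½aΔt²; chain segment to segment.
0–3 s: v starts -6 m/s; Δx = -6·3 + ½·12·3² = 36 m; v ends 30 m/s.
3–5 s: v starts 30 m/s; Δx = 30·2 + ½·3·2² = 66 m; v ends 36 m/s.
5–7 s: v starts 36 m/s; Δx = 36·2 + ½·-3·2² = 66 m; v ends 30 m/s.
7–10 s: v starts 30 m/s; Δx = 30·3 + ½·-8·3² = 54 m; v ends 6 m/s.
x(10) = 5 + Σ Δx = 227 m.

227 m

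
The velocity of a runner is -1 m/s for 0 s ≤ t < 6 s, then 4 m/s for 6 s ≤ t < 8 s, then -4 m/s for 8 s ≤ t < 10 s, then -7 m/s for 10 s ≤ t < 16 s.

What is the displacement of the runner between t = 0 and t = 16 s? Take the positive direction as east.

Displacement is the signed area under the v-t curve.
0–6 s: -1 × 6 = -6 m
6–8 s: 4 × 2 = 8 m
8–10 s: -4 × 2 = -8 m
10–16 s: -7 × 6 = -42 m
Net displacement = -48 m

-48 m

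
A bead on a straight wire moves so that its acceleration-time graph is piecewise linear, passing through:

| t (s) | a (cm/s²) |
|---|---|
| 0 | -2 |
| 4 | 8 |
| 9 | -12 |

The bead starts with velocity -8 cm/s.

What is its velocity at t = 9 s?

-6 cm/s

Δv equals the area under the a-t graph; then v = v₀ + Δv.
0–4 s: ½(-2 + 8)(4) = 12 cm/s
4–9 s: ½(8 + -12)(5) = -10 cm/s
Δv = 2 cm/s, so v(9) = -8 + (2) = -6 cm/s.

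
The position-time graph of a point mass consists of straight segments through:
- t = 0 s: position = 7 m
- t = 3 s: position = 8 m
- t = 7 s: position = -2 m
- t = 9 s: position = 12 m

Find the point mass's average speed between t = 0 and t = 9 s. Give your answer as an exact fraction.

25/9 m/s

Average speed = (total path length)/(elapsed time); on a piecewise-linear x-t graph the path length is Σ|Δx|.
0–3 s: |Δx| = |8 − 7| = 1 m
3–7 s: |Δx| = |-2 − 8| = 10 m
7–9 s: |Δx| = |12 − -2| = 14 m
Total path = 25 m; average speed = 25/9 = 25/9 m/s.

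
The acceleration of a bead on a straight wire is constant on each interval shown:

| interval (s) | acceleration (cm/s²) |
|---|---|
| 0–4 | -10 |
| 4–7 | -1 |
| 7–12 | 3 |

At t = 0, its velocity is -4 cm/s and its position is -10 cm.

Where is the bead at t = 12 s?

On each constant-a segment, Δv = aΔt and Δx = v₀Δt + ½aΔt²; chain segment to segment.
0–4 s: v starts -4 cm/s; Δx = -4·4 + ½·-10·4² = -96 cm; v ends -44 cm/s.
4–7 s: v starts -44 cm/s; Δx = -44·3 + ½·-1·3² = -136.5 cm; v ends -47 cm/s.
7–12 s: v starts -47 cm/s; Δx = -47·5 + ½·3·5² = -197.5 cm; v ends -32 cm/s.
x(12) = -10 + Σ Δx = -440 cm.

-440 cm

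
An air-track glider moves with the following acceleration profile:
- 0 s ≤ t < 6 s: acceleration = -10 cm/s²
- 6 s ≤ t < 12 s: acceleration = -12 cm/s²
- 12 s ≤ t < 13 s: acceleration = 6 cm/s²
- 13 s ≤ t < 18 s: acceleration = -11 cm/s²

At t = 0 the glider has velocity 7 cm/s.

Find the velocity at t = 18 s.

Δv equals the area under the a-t graph; then v = v₀ + Δv.
0–6 s: -10 × 6 = -60 cm/s
6–12 s: -12 × 6 = -72 cm/s
12–13 s: 6 × 1 = 6 cm/s
13–18 s: -11 × 5 = -55 cm/s
Δv = -181 cm/s, so v(18) = 7 + (-181) = -174 cm/s.

-174 cm/s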